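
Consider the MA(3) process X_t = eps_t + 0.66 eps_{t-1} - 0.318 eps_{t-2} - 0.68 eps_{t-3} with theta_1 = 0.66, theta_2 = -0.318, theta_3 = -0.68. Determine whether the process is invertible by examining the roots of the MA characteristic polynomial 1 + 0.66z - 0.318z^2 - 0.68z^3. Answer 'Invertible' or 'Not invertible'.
\text{Invertible}

The MA(q) characteristic polynomial is P(z) = 1 + 0.66z - 0.318z^2 - 0.68z^3.
Invertibility requires all roots to lie outside the unit circle, i.e. |z| > 1 for every root.
Degree 3: look for a simple real root z0 first, then factor out (1 - z/z0) and solve the remaining quadratic.
Testing z0 = 1.25: P(1.25) = 1 + (0.66)(1.25) + (-0.318)(1.25)^2 + (-0.68)(1.25)^3
  = 1 + (0.825) + (-0.496875) + (-1.328125) = 0.  So z_0 = 1.25 is a root, |z_0| = 1.25.
Divide out the factor (1 - 0.8 z) = (1 - z/z0) (since 1/z0 = 0.8):
  P(z) = (1 - 0.8 z)(1 + (1.46) z + (0.85) z^2)
  [check: z-coef 1.46 - (0.8) = 0.66; z^2-coef 0.85 - (0.8)(1.46) = -0.318; z^3-coef -(0.8)(0.85) = -0.68.]
Remaining roots from the quadratic factor 1 + (1.46) z + (0.85) z^2:
  Set 1 + (1.46) z + (0.85) z^2 = 0, i.e. a z^2 + b z + c = 0 with a = 0.85, b = 1.46, c = 1.
  Discriminant D = b^2 - 4ac = (1.46)^2 - 4*(0.85)*1 = 2.1316 - (3.4) = -1.2684.
  D < 0, so the roots are the complex-conjugate pair z = (-b +/- i sqrt(-D)) / (2a) = -0.8588 +/- 0.6625i.
  For a conjugate pair |z|^2 = z * conj(z) = (product of roots) = c/a = 1/(0.85) = 1.176471, so |z| = sqrt(1.176471) = 1.0847 for both roots.
Moduli of all roots: 1.2500, 1.0847, 1.0847.
All moduli strictly greater than 1? Yes.
Verdict: Invertible.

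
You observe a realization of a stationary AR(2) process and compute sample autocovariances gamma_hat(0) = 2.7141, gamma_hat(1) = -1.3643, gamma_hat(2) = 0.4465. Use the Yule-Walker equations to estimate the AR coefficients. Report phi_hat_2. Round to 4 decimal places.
\hat\phi_{2} = -0.1180

The Yule-Walker equations for an AR(p) process read, in matrix form,
  Gamma_p phi = r_p,   with   (Gamma_p)_{ij} = gamma(|i - j|),
                       (r_p)_i = gamma(i),   i,j = 1..p.
Substitute the sample gammas (Toeplitz matrix and right-hand side of size 2):
  Gamma_p = [[2.7141, -1.3643], [-1.3643, 2.7141]]
  r_p     = [-1.3643, 0.4465]
Written out:
  2.7141 phi_1 - 1.3643 phi_2 = -1.3643
  -1.3643 phi_1 + 2.7141 phi_2 = 0.4465
Solve by Cramer's rule:
  det = gamma(0)^2 - gamma(1)^2 = (2.7141)^2 - (-1.3643)^2 = 7.36633881 - 1.86131449 = 5.50502432
  phi_hat_1 = [gamma(1) gamma(0) - gamma(1) gamma(2)] / det = [(-1.3643)(2.7141) - (-1.3643)(0.4465)] / 5.50502432 = -3.09368668 / 5.50502432 = -0.562
  phi_hat_2 = [gamma(0) gamma(2) - gamma(1)^2] / det = [(2.7141)(0.4465) - (-1.3643)^2] / 5.50502432 = -0.64946884 / 5.50502432 = -0.118
So phi_hat = [-0.5620, -0.1180].
Therefore phi_hat_2 = -0.1180.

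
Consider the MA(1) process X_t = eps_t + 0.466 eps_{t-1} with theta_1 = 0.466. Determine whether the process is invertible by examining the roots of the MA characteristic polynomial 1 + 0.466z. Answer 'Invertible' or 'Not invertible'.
\text{Invertible}

The MA(q) characteristic polynomial is P(z) = 1 + 0.466z.
Invertibility requires all roots to lie outside the unit circle, i.e. |z| > 1 for every root.
This is linear in z: 1 + (0.466) z = 0  =>  z = -1/(0.466) = -2.145923,  |z| = 2.145923.
Moduli of all roots: 2.1459.
All moduli strictly greater than 1? Yes.
Verdict: Invertible.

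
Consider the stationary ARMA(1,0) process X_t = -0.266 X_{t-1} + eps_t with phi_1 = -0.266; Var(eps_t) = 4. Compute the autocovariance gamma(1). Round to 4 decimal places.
\gamma(1) = -1.1450

Multiply the model equation by X_{t-k} and take expectations. With theta_0 = psi_0 = 1 and psi_j the MA(infinity) weights, this gives
  gamma(k) - sum_i phi_i gamma(k-i) = c_k,
  c_k = sigma^2 * sum_{j=k..q} theta_j psi_{j-k}   (c_k = 0 for k > q),
using gamma(-m) = gamma(m).
Pure AR (q = 0): c_0 = sigma^2 = 4, c_k = 0 for k >= 1.
Equations for k = 0 and k = 1 (AR order 1):
  gamma(0) = phi_1 gamma(1) + c_0
  gamma(1) = phi_1 gamma(0) + c_1
Substituting the second into the first: gamma(0) (1 - phi_1^2) = c_0 + phi_1 c_1, so
  gamma(0) = c_0 / (1 - phi_1^2) = 4 / (1 - (-0.266)^2) = 4 / 0.929244 = 4.304574.
  gamma(1) = phi_1 gamma(0) = (-0.266)(4.304574) = -1.145017.
Therefore gamma(1) = -1.1450 (to 4 decimal places).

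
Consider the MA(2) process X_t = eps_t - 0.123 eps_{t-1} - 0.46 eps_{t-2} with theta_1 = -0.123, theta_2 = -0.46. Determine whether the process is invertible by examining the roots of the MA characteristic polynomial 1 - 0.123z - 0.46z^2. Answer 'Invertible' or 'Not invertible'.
\text{Invertible}

The MA(q) characteristic polynomial is P(z) = 1 - 0.123z - 0.46z^2.
Invertibility requires all roots to lie outside the unit circle, i.e. |z| > 1 for every root.
Set 1 + (-0.123) z + (-0.46) z^2 = 0, i.e. a z^2 + b z + c = 0 with a = -0.46, b = -0.123, c = 1.
Discriminant D = b^2 - 4ac = (-0.123)^2 - 4*(-0.46)*1 = 0.015129 - (-1.84) = 1.855129.
D >= 0, so the roots are real: z = (-b +/- sqrt(D)) / (2a) = (0.123 +/- 1.362031) / (-0.92).
  z_1 = (0.123 + 1.362031) / (-0.92) = -1.6142,   |z_1| = 1.6142.
  z_2 = (0.123 - 1.362031) / (-0.92) = 1.3468,   |z_2| = 1.3468.
Moduli of all roots: 1.6142, 1.3468.
All moduli strictly greater than 1? Yes.
Verdict: Invertible.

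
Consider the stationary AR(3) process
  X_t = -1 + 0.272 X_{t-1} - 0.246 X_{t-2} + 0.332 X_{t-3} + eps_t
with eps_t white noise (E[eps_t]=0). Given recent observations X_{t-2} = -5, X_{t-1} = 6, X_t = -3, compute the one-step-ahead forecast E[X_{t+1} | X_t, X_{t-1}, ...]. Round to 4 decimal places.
E[X_{t+1} \mid \mathcal F_t] = -4.9520

For an AR(p) model X_t = c + sum_i phi_i X_{t-i} + eps_t, the
one-step-ahead conditional mean is
  E[X_{t+1} | X_t, ...] = c + sum_i phi_i X_{t+1-i}.
Substitute known values:
  E[X_{t+1} | ...] = -1 + (0.272) * (-3) + (-0.246) * (6) + (0.332) * (-5)
                   = -4.9520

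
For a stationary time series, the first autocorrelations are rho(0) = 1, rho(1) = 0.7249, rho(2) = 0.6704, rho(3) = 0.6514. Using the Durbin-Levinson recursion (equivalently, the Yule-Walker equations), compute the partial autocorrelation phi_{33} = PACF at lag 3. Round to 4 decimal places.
\phi_{33} = 0.2149

The PACF at lag k is phi_{kk}, the last component of the solution
to the Yule-Walker system G_k phi = r_k where
  (G_k)_{ij} = rho(|i - j|), (r_k)_i = rho(i), i,j = 1..k.
Equivalently, Durbin-Levinson gives phi_{kk} iteratively:
  phi_{11} = rho(1)
  phi_{kk} = [rho(k) - sum_{j=1..k-1} phi_{k-1,j} rho(k-j)]
            / [1 - sum_{j=1..k-1} phi_{k-1,j} rho(j)],
  phi_{k,j} = phi_{k-1,j} - phi_{kk} phi_{k-1,k-j},  j = 1..k-1.
Step k = 1:
  phi_11 = rho(1) = 0.7249.
Step k = 2:
  phi_22 = [rho(2) - phi_11 rho(1)] / [1 - phi_11 rho(1)] = [0.6704 - (0.7249)(0.7249)] / [1 - (0.7249)(0.7249)]
         = 0.14491999 / 0.47451999 = 0.305403.
  Update: phi_21 = phi_11 - phi_22 phi_11 = 0.7249 - (0.305403)(0.7249) = 0.503513.
Step k = 3:
  phi_33 = [rho(3) - phi_21 rho(2) - phi_22 rho(1)] / [1 - phi_21 rho(1) - phi_22 rho(2)]
    numerator   = 0.6514 - (0.503513)(0.6704) - (0.305403)(0.7249) = 0.09245792
    denominator = 1 - (0.503513)(0.7249) - (0.305403)(0.6704) = 0.43026094
  phi_33 = 0.09245792 / 0.43026094 = 0.2149.
Therefore phi_{33} = 0.2149.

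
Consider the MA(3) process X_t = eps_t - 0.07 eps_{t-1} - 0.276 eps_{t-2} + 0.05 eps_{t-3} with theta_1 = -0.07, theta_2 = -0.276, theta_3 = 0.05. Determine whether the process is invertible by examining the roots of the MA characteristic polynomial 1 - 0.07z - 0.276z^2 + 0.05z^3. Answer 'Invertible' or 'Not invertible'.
\text{Invertible}

The MA(q) characteristic polynomial is P(z) = 1 - 0.07z - 0.276z^2 + 0.05z^3.
Invertibility requires all roots to lie outside the unit circle, i.e. |z| > 1 for every root.
Degree 3: look for a simple real root z0 first, then factor out (1 - z/z0) and solve the remaining quadratic.
Testing z0 = 5: P(5) = 1 + (-0.07)(5) + (-0.276)(5)^2 + (0.05)(5)^3
  = 1 + (-0.35) + (-6.9) + (6.25) = 0.  So z_0 = 5 is a root, |z_0| = 5.
Divide out the factor (1 - 0.2 z) = (1 - z/z0) (since 1/z0 = 0.2):
  P(z) = (1 - 0.2 z)(1 + (0.13) z + (-0.25) z^2)
  [check: z-coef 0.13 - (0.2) = -0.07; z^2-coef -0.25 - (0.2)(0.13) = -0.276; z^3-coef -(0.2)(-0.25) = 0.05.]
Remaining roots from the quadratic factor 1 + (0.13) z + (-0.25) z^2:
  Set 1 + (0.13) z + (-0.25) z^2 = 0, i.e. a z^2 + b z + c = 0 with a = -0.25, b = 0.13, c = 1.
  Discriminant D = b^2 - 4ac = (0.13)^2 - 4*(-0.25)*1 = 0.0169 - (-1) = 1.0169.
  D >= 0, so the roots are real: z = (-b +/- sqrt(D)) / (2a) = (-0.13 +/- 1.008415) / (-0.5).
    z_1 = (-0.13 + 1.008415) / (-0.5) = -1.7568,   |z_1| = 1.7568.
    z_2 = (-0.13 - 1.008415) / (-0.5) = 2.2768,   |z_2| = 2.2768.
Moduli of all roots: 5.0000, 1.7568, 2.2768.
All moduli strictly greater than 1? Yes.
Verdict: Invertible.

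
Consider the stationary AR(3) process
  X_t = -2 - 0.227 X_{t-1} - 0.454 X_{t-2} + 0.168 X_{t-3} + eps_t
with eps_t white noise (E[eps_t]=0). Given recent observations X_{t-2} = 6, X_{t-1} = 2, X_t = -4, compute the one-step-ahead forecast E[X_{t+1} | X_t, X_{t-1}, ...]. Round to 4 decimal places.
E[X_{t+1} \mid \mathcal F_t] = -0.9920

For an AR(p) model X_t = c + sum_i phi_i X_{t-i} + eps_t, the
one-step-ahead conditional mean is
  E[X_{t+1} | X_t, ...] = c + sum_i phi_i X_{t+1-i}.
Substitute known values:
  E[X_{t+1} | ...] = -2 + (-0.227) * (-4) + (-0.454) * (2) + (0.168) * (6)
                   = -0.9920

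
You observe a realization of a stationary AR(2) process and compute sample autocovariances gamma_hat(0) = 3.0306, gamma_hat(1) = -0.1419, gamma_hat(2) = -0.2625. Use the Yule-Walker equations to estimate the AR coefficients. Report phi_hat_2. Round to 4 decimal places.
\hat\phi_{2} = -0.0890

The Yule-Walker equations for an AR(p) process read, in matrix form,
  Gamma_p phi = r_p,   with   (Gamma_p)_{ij} = gamma(|i - j|),
                       (r_p)_i = gamma(i),   i,j = 1..p.
Substitute the sample gammas (Toeplitz matrix and right-hand side of size 2):
  Gamma_p = [[3.0306, -0.1419], [-0.1419, 3.0306]]
  r_p     = [-0.1419, -0.2625]
Written out:
  3.0306 phi_1 - 0.1419 phi_2 = -0.1419
  -0.1419 phi_1 + 3.0306 phi_2 = -0.2625
Solve by Cramer's rule:
  det = gamma(0)^2 - gamma(1)^2 = (3.0306)^2 - (-0.1419)^2 = 9.18453636 - 0.02013561 = 9.16440075
  phi_hat_1 = [gamma(1) gamma(0) - gamma(1) gamma(2)] / det = [(-0.1419)(3.0306) - (-0.1419)(-0.2625)] / 9.16440075 = -0.46729089 / 9.16440075 = -0.051
  phi_hat_2 = [gamma(0) gamma(2) - gamma(1)^2] / det = [(3.0306)(-0.2625) - (-0.1419)^2] / 9.16440075 = -0.81566811 / 9.16440075 = -0.089
So phi_hat = [-0.0510, -0.0890].
Therefore phi_hat_2 = -0.0890.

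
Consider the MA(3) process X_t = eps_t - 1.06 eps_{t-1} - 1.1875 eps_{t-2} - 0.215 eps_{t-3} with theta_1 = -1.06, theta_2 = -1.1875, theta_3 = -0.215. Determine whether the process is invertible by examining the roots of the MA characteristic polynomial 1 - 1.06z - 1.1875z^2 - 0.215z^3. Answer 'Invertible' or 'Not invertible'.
\text{Not invertible}

The MA(q) characteristic polynomial is P(z) = 1 - 1.06z - 1.1875z^2 - 0.215z^3.
Invertibility requires all roots to lie outside the unit circle, i.e. |z| > 1 for every root.
Degree 3: look for a simple real root z0 first, then factor out (1 - z/z0) and solve the remaining quadratic.
Testing z0 = -4: P(-4) = 1 + (-1.06)(-4) + (-1.1875)(-4)^2 + (-0.215)(-4)^3
  = 1 + (4.24) + (-19) + (13.76) = 0.  So z_0 = -4 is a root, |z_0| = 4.
Divide out the factor (1 + 0.25 z) = (1 - z/z0) (since 1/z0 = -0.25):
  P(z) = (1 + 0.25 z)(1 + (-1.31) z + (-0.86) z^2)
  [check: z-coef -1.31 - (-0.25) = -1.06; z^2-coef -0.86 - (-0.25)(-1.31) = -1.1875; z^3-coef -(-0.25)(-0.86) = -0.215.]
Remaining roots from the quadratic factor 1 + (-1.31) z + (-0.86) z^2:
  Set 1 + (-1.31) z + (-0.86) z^2 = 0, i.e. a z^2 + b z + c = 0 with a = -0.86, b = -1.31, c = 1.
  Discriminant D = b^2 - 4ac = (-1.31)^2 - 4*(-0.86)*1 = 1.7161 - (-3.44) = 5.1561.
  D >= 0, so the roots are real: z = (-b +/- sqrt(D)) / (2a) = (1.31 +/- 2.270705) / (-1.72).
    z_1 = (1.31 + 2.270705) / (-1.72) = -2.0818,   |z_1| = 2.0818.
    z_2 = (1.31 - 2.270705) / (-1.72) = 0.5585,   |z_2| = 0.5585.
Moduli of all roots: 4.0000, 2.0818, 0.5585.
All moduli strictly greater than 1? No.
Verdict: Not invertible.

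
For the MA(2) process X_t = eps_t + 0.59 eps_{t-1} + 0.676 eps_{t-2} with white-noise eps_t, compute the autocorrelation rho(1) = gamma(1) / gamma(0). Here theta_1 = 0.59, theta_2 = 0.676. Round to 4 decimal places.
\rho(1) = 0.5478

For an MA(q) process with theta_0 = 1, the autocovariance is
  gamma(k) = sigma^2 * sum_{i=0..q-k} theta_i * theta_{i+k},
and rho(k) = gamma(k) / gamma(0). Sigma^2 cancels.
  numerator   = (1)*(0.59) + (0.59)*(0.676) = 0.98884.
  denominator = (1)^2 + (0.59)^2 + (0.676)^2 = 1.805076.
  rho(1) = 0.98884 / 1.805076 = 0.5478.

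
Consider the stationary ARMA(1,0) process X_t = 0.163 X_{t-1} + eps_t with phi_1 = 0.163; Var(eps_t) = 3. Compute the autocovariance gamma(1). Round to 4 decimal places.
\gamma(1) = 0.5023

Multiply the model equation by X_{t-k} and take expectations. With theta_0 = psi_0 = 1 and psi_j the MA(infinity) weights, this gives
  gamma(k) - sum_i phi_i gamma(k-i) = c_k,
  c_k = sigma^2 * sum_{j=k..q} theta_j psi_{j-k}   (c_k = 0 for k > q),
using gamma(-m) = gamma(m).
Pure AR (q = 0): c_0 = sigma^2 = 3, c_k = 0 for k >= 1.
Equations for k = 0 and k = 1 (AR order 1):
  gamma(0) = phi_1 gamma(1) + c_0
  gamma(1) = phi_1 gamma(0) + c_1
Substituting the second into the first: gamma(0) (1 - phi_1^2) = c_0 + phi_1 c_1, so
  gamma(0) = c_0 / (1 - phi_1^2) = 3 / (1 - (0.163)^2) = 3 / 0.973431 = 3.081883.
  gamma(1) = phi_1 gamma(0) = (0.163)(3.081883) = 0.502347.
Therefore gamma(1) = 0.5023 (to 4 decimal places).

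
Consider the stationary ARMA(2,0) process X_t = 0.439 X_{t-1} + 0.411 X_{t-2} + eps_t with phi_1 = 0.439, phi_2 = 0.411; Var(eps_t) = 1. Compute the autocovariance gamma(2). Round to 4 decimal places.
\gamma(2) = 1.9984

Multiply the model equation by X_{t-k} and take expectations. With theta_0 = psi_0 = 1 and psi_j the MA(infinity) weights, this gives
  gamma(k) - sum_i phi_i gamma(k-i) = c_k,
  c_k = sigma^2 * sum_{j=k..q} theta_j psi_{j-k}   (c_k = 0 for k > q),
using gamma(-m) = gamma(m).
Pure AR (q = 0): c_0 = sigma^2 = 1, c_k = 0 for k >= 1.
Equations for k = 0, 1, 2 (AR order 2, c_2 = 0):
  (E0) gamma(0) = phi_1 gamma(1) + phi_2 gamma(2) + c_0
  (E1) gamma(1) = phi_1 gamma(0) + phi_2 gamma(1) + c_1
  (E2) gamma(2) = phi_1 gamma(1) + phi_2 gamma(0)
From (E1): gamma(1) = A gamma(0) + B with
  A = phi_1 / (1 - phi_2) = 0.439 / 0.589 = 0.745331,   B = c_1 / (1 - phi_2) = 0 / 0.589 = 0.
Insert (E2) into (E0): gamma(0) (1 - phi_2^2) = phi_1 (1 + phi_2) gamma(1) + c_0.
  phi_1 (1 + phi_2) = (0.439)(1.411) = 0.619429,   1 - phi_2^2 = 0.831079.
Replace gamma(1) by A gamma(0) + B and collect gamma(0):
  gamma(0) [0.831079 - (0.619429)(0.745331)] = c_0 = 1
  gamma(0) * 0.369399 = 1
  gamma(0) = 1 / 0.369399 = 2.707098.
  gamma(1) = A gamma(0) = (0.745331)(2.707098) = 2.017684.
  gamma(2) = phi_1 gamma(1) + phi_2 gamma(0) = (0.439)(2.017684) + (0.411)(2.707098) = 1.99838.
Therefore gamma(2) = 1.9984 (to 4 decimal places).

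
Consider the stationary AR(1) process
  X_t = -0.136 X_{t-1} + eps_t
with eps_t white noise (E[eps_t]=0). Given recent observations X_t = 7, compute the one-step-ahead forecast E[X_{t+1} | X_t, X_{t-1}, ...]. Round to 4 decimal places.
E[X_{t+1} \mid \mathcal F_t] = -0.9520

For an AR(p) model X_t = c + sum_i phi_i X_{t-i} + eps_t, the
one-step-ahead conditional mean is
  E[X_{t+1} | X_t, ...] = c + sum_i phi_i X_{t+1-i}.
Substitute known values:
  E[X_{t+1} | ...] = (-0.136) * (7)
                   = -0.9520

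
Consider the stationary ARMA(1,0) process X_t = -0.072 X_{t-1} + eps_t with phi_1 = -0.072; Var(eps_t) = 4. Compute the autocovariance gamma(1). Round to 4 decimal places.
\gamma(1) = -0.2895

Multiply the model equation by X_{t-k} and take expectations. With theta_0 = psi_0 = 1 and psi_j the MA(infinity) weights, this gives
  gamma(k) - sum_i phi_i gamma(k-i) = c_k,
  c_k = sigma^2 * sum_{j=k..q} theta_j psi_{j-k}   (c_k = 0 for k > q),
using gamma(-m) = gamma(m).
Pure AR (q = 0): c_0 = sigma^2 = 4, c_k = 0 for k >= 1.
Equations for k = 0 and k = 1 (AR order 1):
  gamma(0) = phi_1 gamma(1) + c_0
  gamma(1) = phi_1 gamma(0) + c_1
Substituting the second into the first: gamma(0) (1 - phi_1^2) = c_0 + phi_1 c_1, so
  gamma(0) = c_0 / (1 - phi_1^2) = 4 / (1 - (-0.072)^2) = 4 / 0.994816 = 4.020844.
  gamma(1) = phi_1 gamma(0) = (-0.072)(4.020844) = -0.289501.
Therefore gamma(1) = -0.2895 (to 4 decimal places).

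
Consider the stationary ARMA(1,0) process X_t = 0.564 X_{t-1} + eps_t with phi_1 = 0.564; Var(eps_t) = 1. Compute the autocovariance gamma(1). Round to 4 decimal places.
\gamma(1) = 0.8271

Multiply the model equation by X_{t-k} and take expectations. With theta_0 = psi_0 = 1 and psi_j the MA(infinity) weights, this gives
  gamma(k) - sum_i phi_i gamma(k-i) = c_k,
  c_k = sigma^2 * sum_{j=k..q} theta_j psi_{j-k}   (c_k = 0 for k > q),
using gamma(-m) = gamma(m).
Pure AR (q = 0): c_0 = sigma^2 = 1, c_k = 0 for k >= 1.
Equations for k = 0 and k = 1 (AR order 1):
  gamma(0) = phi_1 gamma(1) + c_0
  gamma(1) = phi_1 gamma(0) + c_1
Substituting the second into the first: gamma(0) (1 - phi_1^2) = c_0 + phi_1 c_1, so
  gamma(0) = c_0 / (1 - phi_1^2) = 1 / (1 - (0.564)^2) = 1 / 0.681904 = 1.466482.
  gamma(1) = phi_1 gamma(0) = (0.564)(1.466482) = 0.827096.
Therefore gamma(1) = 0.8271 (to 4 decimal places).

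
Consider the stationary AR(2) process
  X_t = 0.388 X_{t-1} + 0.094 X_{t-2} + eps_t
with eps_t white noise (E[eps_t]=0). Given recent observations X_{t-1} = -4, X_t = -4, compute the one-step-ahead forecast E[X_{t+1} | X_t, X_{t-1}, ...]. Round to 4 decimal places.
E[X_{t+1} \mid \mathcal F_t] = -1.9280

For an AR(p) model X_t = c + sum_i phi_i X_{t-i} + eps_t, the
one-step-ahead conditional mean is
  E[X_{t+1} | X_t, ...] = c + sum_i phi_i X_{t+1-i}.
Substitute known values:
  E[X_{t+1} | ...] = (0.388) * (-4) + (0.094) * (-4)
                   = -1.9280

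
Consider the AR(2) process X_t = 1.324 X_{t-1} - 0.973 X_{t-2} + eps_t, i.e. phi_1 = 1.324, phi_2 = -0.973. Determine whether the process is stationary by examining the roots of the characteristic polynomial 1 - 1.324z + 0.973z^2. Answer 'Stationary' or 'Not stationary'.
\text{Stationary}

The AR(p) characteristic polynomial is P(z) = 1 - 1.324z + 0.973z^2.
Stationarity requires all roots to lie outside the unit circle, i.e. |z| > 1 for every root.
Set 1 + (-1.324) z + (0.973) z^2 = 0, i.e. a z^2 + b z + c = 0 with a = 0.973, b = -1.324, c = 1.
Discriminant D = b^2 - 4ac = (-1.324)^2 - 4*(0.973)*1 = 1.752976 - (3.892) = -2.139024.
D < 0, so the roots are the complex-conjugate pair z = (-b +/- i sqrt(-D)) / (2a) = 0.6804 +/- 0.7516i.
For a conjugate pair |z|^2 = z * conj(z) = (product of roots) = c/a = 1/(0.973) = 1.027749, so |z| = sqrt(1.027749) = 1.0138 for both roots.
Moduli of all roots: 1.0138, 1.0138.
All moduli strictly greater than 1? Yes.
Verdict: Stationary.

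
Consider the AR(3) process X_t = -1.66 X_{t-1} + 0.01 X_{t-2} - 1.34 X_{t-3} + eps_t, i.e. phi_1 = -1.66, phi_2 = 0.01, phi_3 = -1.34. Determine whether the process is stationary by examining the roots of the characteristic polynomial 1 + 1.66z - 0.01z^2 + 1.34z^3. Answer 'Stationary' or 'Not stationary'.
\text{Not stationary}

The AR(p) characteristic polynomial is P(z) = 1 + 1.66z - 0.01z^2 + 1.34z^3.
Stationarity requires all roots to lie outside the unit circle, i.e. |z| > 1 for every root.
Degree 3: look for a simple real root z0 first, then factor out (1 - z/z0) and solve the remaining quadratic.
Testing z0 = -0.5: P(-0.5) = 1 + (1.66)(-0.5) + (-0.01)(-0.5)^2 + (1.34)(-0.5)^3
  = 1 + (-0.83) + (-0.0025) + (-0.1675) = 0.  So z_0 = -0.5 is a root, |z_0| = 0.5.
Divide out the factor (1 + 2 z) = (1 - z/z0) (since 1/z0 = -2):
  P(z) = (1 + 2 z)(1 + (-0.34) z + (0.67) z^2)
  [check: z-coef -0.34 - (-2) = 1.66; z^2-coef 0.67 - (-2)(-0.34) = -0.01; z^3-coef -(-2)(0.67) = 1.34.]
Remaining roots from the quadratic factor 1 + (-0.34) z + (0.67) z^2:
  Set 1 + (-0.34) z + (0.67) z^2 = 0, i.e. a z^2 + b z + c = 0 with a = 0.67, b = -0.34, c = 1.
  Discriminant D = b^2 - 4ac = (-0.34)^2 - 4*(0.67)*1 = 0.1156 - (2.68) = -2.5644.
  D < 0, so the roots are the complex-conjugate pair z = (-b +/- i sqrt(-D)) / (2a) = 0.2537 +/- 1.1951i.
  For a conjugate pair |z|^2 = z * conj(z) = (product of roots) = c/a = 1/(0.67) = 1.492537, so |z| = sqrt(1.492537) = 1.2217 for both roots.
Moduli of all roots: 0.5000, 1.2217, 1.2217.
All moduli strictly greater than 1? No.
Verdict: Not stationary.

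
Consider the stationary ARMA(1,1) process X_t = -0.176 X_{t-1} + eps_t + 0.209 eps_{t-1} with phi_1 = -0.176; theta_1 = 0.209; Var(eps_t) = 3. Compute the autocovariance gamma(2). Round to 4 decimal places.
\gamma(2) = -0.0173

Multiply the model equation by X_{t-k} and take expectations. With theta_0 = psi_0 = 1 and psi_j the MA(infinity) weights, this gives
  gamma(k) - sum_i phi_i gamma(k-i) = c_k,
  c_k = sigma^2 * sum_{j=k..q} theta_j psi_{j-k}   (c_k = 0 for k > q),
using gamma(-m) = gamma(m).
psi-weights needed (psi_j = theta_j + sum_i phi_i psi_{j-i}):
  psi_1 = theta_1 + phi_1 = 0.209 + (-0.176) = 0.033
Right-hand sides:
  c_0 = sigma^2 (1 + theta_1 psi_1) = 3 * (1 + (0.209)(0.033)) = 3 * 1.006897 = 3.020691
  c_1 = sigma^2 theta_1 = 3 * (0.209) = 0.627
  c_2 = 0
Equations for k = 0 and k = 1 (AR order 1):
  gamma(0) = phi_1 gamma(1) + c_0
  gamma(1) = phi_1 gamma(0) + c_1
Substituting the second into the first: gamma(0) (1 - phi_1^2) = c_0 + phi_1 c_1, so
  gamma(0) = (c_0 + phi_1 c_1) / (1 - phi_1^2) = (3.020691 + (-0.176)(0.627)) / (1 - (-0.176)^2) = 2.910339 / 0.969024 = 3.003371.
  gamma(1) = phi_1 gamma(0) + c_1 = (-0.176)(3.003371) + (0.627) = 0.098407.
For k = 2 (> q): gamma(2) = phi_1 gamma(1) = (-0.176)(0.098407) = -0.01732.
Therefore gamma(2) = -0.0173 (to 4 decimal places).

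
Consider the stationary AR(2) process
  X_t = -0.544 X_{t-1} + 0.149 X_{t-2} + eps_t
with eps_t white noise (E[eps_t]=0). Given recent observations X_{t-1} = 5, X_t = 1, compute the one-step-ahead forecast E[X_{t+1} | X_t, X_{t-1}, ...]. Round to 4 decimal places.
E[X_{t+1} \mid \mathcal F_t] = 0.2010

For an AR(p) model X_t = c + sum_i phi_i X_{t-i} + eps_t, the
one-step-ahead conditional mean is
  E[X_{t+1} | X_t, ...] = c + sum_i phi_i X_{t+1-i}.
Substitute known values:
  E[X_{t+1} | ...] = (-0.544) * (1) + (0.149) * (5)
                   = 0.2010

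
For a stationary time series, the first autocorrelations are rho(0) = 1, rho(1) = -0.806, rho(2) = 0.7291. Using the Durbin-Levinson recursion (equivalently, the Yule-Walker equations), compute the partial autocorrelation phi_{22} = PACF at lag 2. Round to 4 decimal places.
\phi_{22} = 0.2268

The PACF at lag k is phi_{kk}, the last component of the solution
to the Yule-Walker system G_k phi = r_k where
  (G_k)_{ij} = rho(|i - j|), (r_k)_i = rho(i), i,j = 1..k.
Equivalently, Durbin-Levinson gives phi_{kk} iteratively:
  phi_{11} = rho(1)
  phi_{kk} = [rho(k) - sum_{j=1..k-1} phi_{k-1,j} rho(k-j)]
            / [1 - sum_{j=1..k-1} phi_{k-1,j} rho(j)],
  phi_{k,j} = phi_{k-1,j} - phi_{kk} phi_{k-1,k-j},  j = 1..k-1.
Step k = 1:
  phi_11 = rho(1) = -0.806.
Step k = 2:
  phi_22 = [rho(2) - phi_11 rho(1)] / [1 - phi_11 rho(1)] = [0.7291 - (-0.806)(-0.806)] / [1 - (-0.806)(-0.806)]
         = 0.079464 / 0.350364 = 0.2268.
Therefore phi_{22} = 0.2268.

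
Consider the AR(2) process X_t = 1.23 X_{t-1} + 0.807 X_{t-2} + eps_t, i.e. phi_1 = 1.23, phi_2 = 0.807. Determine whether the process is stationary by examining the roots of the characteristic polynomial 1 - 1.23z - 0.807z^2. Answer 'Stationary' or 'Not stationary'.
\text{Not stationary}

The AR(p) characteristic polynomial is P(z) = 1 - 1.23z - 0.807z^2.
Stationarity requires all roots to lie outside the unit circle, i.e. |z| > 1 for every root.
Set 1 + (-1.23) z + (-0.807) z^2 = 0, i.e. a z^2 + b z + c = 0 with a = -0.807, b = -1.23, c = 1.
Discriminant D = b^2 - 4ac = (-1.23)^2 - 4*(-0.807)*1 = 1.5129 - (-3.228) = 4.7409.
D >= 0, so the roots are real: z = (-b +/- sqrt(D)) / (2a) = (1.23 +/- 2.177361) / (-1.614).
  z_1 = (1.23 + 2.177361) / (-1.614) = -2.1111,   |z_1| = 2.1111.
  z_2 = (1.23 - 2.177361) / (-1.614) = 0.587,   |z_2| = 0.587.
Moduli of all roots: 2.1111, 0.5870.
All moduli strictly greater than 1? No.
Verdict: Not stationary.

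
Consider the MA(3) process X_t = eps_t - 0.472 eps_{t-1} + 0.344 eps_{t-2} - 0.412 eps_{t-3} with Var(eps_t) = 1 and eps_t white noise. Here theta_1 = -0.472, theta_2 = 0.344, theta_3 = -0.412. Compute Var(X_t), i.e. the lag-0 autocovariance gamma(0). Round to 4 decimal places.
\gamma(0) = 1.5109

For an MA(q) process X_t = eps_t + sum_i theta_i eps_{t-i} with
Var(eps_t) = sigma^2, the variance is
  gamma(0) = sigma^2 * (1 + sum_i theta_i^2).
  sum_i theta_i^2 = (-0.472)^2 + (0.344)^2 + (-0.412)^2 = 0.222784 + 0.118336 + 0.169744 = 0.510864.
  gamma(0) = 1 * (1 + 0.510864) = 1 * 1.510864 = 1.510864, which rounds to 1.5109.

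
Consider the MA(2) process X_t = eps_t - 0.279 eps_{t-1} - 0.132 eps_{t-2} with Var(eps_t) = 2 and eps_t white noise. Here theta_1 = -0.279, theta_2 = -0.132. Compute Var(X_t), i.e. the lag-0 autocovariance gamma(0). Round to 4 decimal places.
\gamma(0) = 2.1905

For an MA(q) process X_t = eps_t + sum_i theta_i eps_{t-i} with
Var(eps_t) = sigma^2, the variance is
  gamma(0) = sigma^2 * (1 + sum_i theta_i^2).
  sum_i theta_i^2 = (-0.279)^2 + (-0.132)^2 = 0.077841 + 0.017424 = 0.095265.
  gamma(0) = 2 * (1 + 0.095265) = 2 * 1.095265 = 2.19053, which rounds to 2.1905.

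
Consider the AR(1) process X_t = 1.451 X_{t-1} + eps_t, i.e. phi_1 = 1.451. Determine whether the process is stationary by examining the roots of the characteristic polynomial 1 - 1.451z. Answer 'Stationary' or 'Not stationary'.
\text{Not stationary}

The AR(p) characteristic polynomial is P(z) = 1 - 1.451z.
Stationarity requires all roots to lie outside the unit circle, i.e. |z| > 1 for every root.
This is linear in z: 1 + (-1.451) z = 0  =>  z = -1/(-1.451) = 0.68918,  |z| = 0.68918.
Moduli of all roots: 0.6892.
All moduli strictly greater than 1? No.
Verdict: Not stationary.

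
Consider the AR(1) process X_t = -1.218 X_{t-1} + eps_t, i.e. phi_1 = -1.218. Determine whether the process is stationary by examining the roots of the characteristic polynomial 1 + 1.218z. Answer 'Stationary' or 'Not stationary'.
\text{Not stationary}

The AR(p) characteristic polynomial is P(z) = 1 + 1.218z.
Stationarity requires all roots to lie outside the unit circle, i.e. |z| > 1 for every root.
This is linear in z: 1 + (1.218) z = 0  =>  z = -1/(1.218) = -0.821018,  |z| = 0.821018.
Moduli of all roots: 0.8210.
All moduli strictly greater than 1? No.
Verdict: Not stationary.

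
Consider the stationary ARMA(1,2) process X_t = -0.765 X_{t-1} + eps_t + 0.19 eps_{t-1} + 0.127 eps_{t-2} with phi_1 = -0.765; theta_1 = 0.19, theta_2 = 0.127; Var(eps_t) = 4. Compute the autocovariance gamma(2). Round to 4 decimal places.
\gamma(2) = 5.0785

Multiply the model equation by X_{t-k} and take expectations. With theta_0 = psi_0 = 1 and psi_j the MA(infinity) weights, this gives
  gamma(k) - sum_i phi_i gamma(k-i) = c_k,
  c_k = sigma^2 * sum_{j=k..q} theta_j psi_{j-k}   (c_k = 0 for k > q),
using gamma(-m) = gamma(m).
psi-weights needed (psi_j = theta_j + sum_i phi_i psi_{j-i}):
  psi_1 = theta_1 + phi_1 = 0.19 + (-0.765) = -0.575
  psi_2 = theta_2 + phi_1 psi_1 = 0.127 + (-0.765)(-0.575) = 0.566875
Right-hand sides:
  c_0 = sigma^2 (1 + theta_1 psi_1 + theta_2 psi_2) = 4 * (1 + (0.19)(-0.575) + (0.127)(0.566875)) = 4 * 0.962743 = 3.850973
  c_1 = sigma^2 (theta_1 + theta_2 psi_1) = 4 * (0.19 + (0.127)(-0.575)) = 0.4679
  c_2 = sigma^2 theta_2 = 4 * (0.127) = 0.508
Equations for k = 0 and k = 1 (AR order 1):
  gamma(0) = phi_1 gamma(1) + c_0
  gamma(1) = phi_1 gamma(0) + c_1
Substituting the second into the first: gamma(0) (1 - phi_1^2) = c_0 + phi_1 c_1, so
  gamma(0) = (c_0 + phi_1 c_1) / (1 - phi_1^2) = (3.850973 + (-0.765)(0.4679)) / (1 - (-0.765)^2) = 3.493029 / 0.414775 = 8.421503.
  gamma(1) = phi_1 gamma(0) + c_1 = (-0.765)(8.421503) + (0.4679) = -5.97455.
For k = 2: gamma(2) = phi_1 gamma(1) + c_2
  = (-0.765)(-5.97455) + (0.508) = 5.078531.
Therefore gamma(2) = 5.0785 (to 4 decimal places).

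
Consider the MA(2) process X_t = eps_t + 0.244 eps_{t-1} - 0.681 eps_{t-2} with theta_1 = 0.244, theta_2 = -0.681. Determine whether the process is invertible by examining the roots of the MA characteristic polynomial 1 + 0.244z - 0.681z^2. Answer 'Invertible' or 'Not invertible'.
\text{Invertible}

The MA(q) characteristic polynomial is P(z) = 1 + 0.244z - 0.681z^2.
Invertibility requires all roots to lie outside the unit circle, i.e. |z| > 1 for every root.
Set 1 + (0.244) z + (-0.681) z^2 = 0, i.e. a z^2 + b z + c = 0 with a = -0.681, b = 0.244, c = 1.
Discriminant D = b^2 - 4ac = (0.244)^2 - 4*(-0.681)*1 = 0.059536 - (-2.724) = 2.783536.
D >= 0, so the roots are real: z = (-b +/- sqrt(D)) / (2a) = (-0.244 +/- 1.668393) / (-1.362).
  z_1 = (-0.244 + 1.668393) / (-1.362) = -1.0458,   |z_1| = 1.0458.
  z_2 = (-0.244 - 1.668393) / (-1.362) = 1.4041,   |z_2| = 1.4041.
Moduli of all roots: 1.0458, 1.4041.
All moduli strictly greater than 1? Yes.
Verdict: Invertible.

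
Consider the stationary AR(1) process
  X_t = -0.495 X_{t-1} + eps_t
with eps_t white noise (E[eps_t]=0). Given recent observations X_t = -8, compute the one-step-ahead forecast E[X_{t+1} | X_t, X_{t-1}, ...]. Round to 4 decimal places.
E[X_{t+1} \mid \mathcal F_t] = 3.9600

For an AR(p) model X_t = c + sum_i phi_i X_{t-i} + eps_t, the
one-step-ahead conditional mean is
  E[X_{t+1} | X_t, ...] = c + sum_i phi_i X_{t+1-i}.
Substitute known values:
  E[X_{t+1} | ...] = (-0.495) * (-8)
                   = 3.9600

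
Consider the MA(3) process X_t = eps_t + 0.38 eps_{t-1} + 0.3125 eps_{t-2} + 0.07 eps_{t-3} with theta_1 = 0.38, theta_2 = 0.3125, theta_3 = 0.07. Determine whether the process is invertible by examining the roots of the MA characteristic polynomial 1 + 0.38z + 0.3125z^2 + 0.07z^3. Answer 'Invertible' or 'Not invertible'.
\text{Invertible}

The MA(q) characteristic polynomial is P(z) = 1 + 0.38z + 0.3125z^2 + 0.07z^3.
Invertibility requires all roots to lie outside the unit circle, i.e. |z| > 1 for every root.
Degree 3: look for a simple real root z0 first, then factor out (1 - z/z0) and solve the remaining quadratic.
Testing z0 = -4: P(-4) = 1 + (0.38)(-4) + (0.3125)(-4)^2 + (0.07)(-4)^3
  = 1 + (-1.52) + (5) + (-4.48) = 0.  So z_0 = -4 is a root, |z_0| = 4.
Divide out the factor (1 + 0.25 z) = (1 - z/z0) (since 1/z0 = -0.25):
  P(z) = (1 + 0.25 z)(1 + (0.13) z + (0.28) z^2)
  [check: z-coef 0.13 - (-0.25) = 0.38; z^2-coef 0.28 - (-0.25)(0.13) = 0.3125; z^3-coef -(-0.25)(0.28) = 0.07.]
Remaining roots from the quadratic factor 1 + (0.13) z + (0.28) z^2:
  Set 1 + (0.13) z + (0.28) z^2 = 0, i.e. a z^2 + b z + c = 0 with a = 0.28, b = 0.13, c = 1.
  Discriminant D = b^2 - 4ac = (0.13)^2 - 4*(0.28)*1 = 0.0169 - (1.12) = -1.1031.
  D < 0, so the roots are the complex-conjugate pair z = (-b +/- i sqrt(-D)) / (2a) = -0.2321 +/- 1.8755i.
  For a conjugate pair |z|^2 = z * conj(z) = (product of roots) = c/a = 1/(0.28) = 3.571429, so |z| = sqrt(3.571429) = 1.8898 for both roots.
Moduli of all roots: 4.0000, 1.8898, 1.8898.
All moduli strictly greater than 1? Yes.
Verdict: Invertible.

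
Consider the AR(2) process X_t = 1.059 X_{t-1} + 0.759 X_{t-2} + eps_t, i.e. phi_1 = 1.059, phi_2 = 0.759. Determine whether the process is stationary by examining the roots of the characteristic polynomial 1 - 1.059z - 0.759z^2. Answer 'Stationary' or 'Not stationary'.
\text{Not stationary}

The AR(p) characteristic polynomial is P(z) = 1 - 1.059z - 0.759z^2.
Stationarity requires all roots to lie outside the unit circle, i.e. |z| > 1 for every root.
Set 1 + (-1.059) z + (-0.759) z^2 = 0, i.e. a z^2 + b z + c = 0 with a = -0.759, b = -1.059, c = 1.
Discriminant D = b^2 - 4ac = (-1.059)^2 - 4*(-0.759)*1 = 1.121481 - (-3.036) = 4.157481.
D >= 0, so the roots are real: z = (-b +/- sqrt(D)) / (2a) = (1.059 +/- 2.03899) / (-1.518).
  z_1 = (1.059 + 2.03899) / (-1.518) = -2.0408,   |z_1| = 2.0408.
  z_2 = (1.059 - 2.03899) / (-1.518) = 0.6456,   |z_2| = 0.6456.
Moduli of all roots: 2.0408, 0.6456.
All moduli strictly greater than 1? No.
Verdict: Not stationary.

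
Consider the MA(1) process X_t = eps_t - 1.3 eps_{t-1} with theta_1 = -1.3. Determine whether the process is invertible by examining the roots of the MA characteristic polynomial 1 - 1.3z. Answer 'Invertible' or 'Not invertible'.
\text{Not invertible}

The MA(q) characteristic polynomial is P(z) = 1 - 1.3z.
Invertibility requires all roots to lie outside the unit circle, i.e. |z| > 1 for every root.
This is linear in z: 1 + (-1.3) z = 0  =>  z = -1/(-1.3) = 0.769231,  |z| = 0.769231.
Moduli of all roots: 0.7692.
All moduli strictly greater than 1? No.
Verdict: Not invertible.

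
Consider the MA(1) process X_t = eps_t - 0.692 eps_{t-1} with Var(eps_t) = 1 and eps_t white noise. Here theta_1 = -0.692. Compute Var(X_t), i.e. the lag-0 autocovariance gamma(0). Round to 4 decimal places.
\gamma(0) = 1.4789

For an MA(q) process X_t = eps_t + sum_i theta_i eps_{t-i} with
Var(eps_t) = sigma^2, the variance is
  gamma(0) = sigma^2 * (1 + sum_i theta_i^2).
  sum_i theta_i^2 = (-0.692)^2 = 0.478864.
  gamma(0) = 1 * (1 + 0.478864) = 1 * 1.478864 = 1.478864, which rounds to 1.4789.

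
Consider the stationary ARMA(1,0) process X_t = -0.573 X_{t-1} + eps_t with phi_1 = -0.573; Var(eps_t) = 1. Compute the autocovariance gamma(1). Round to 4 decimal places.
\gamma(1) = -0.8531

Multiply the model equation by X_{t-k} and take expectations. With theta_0 = psi_0 = 1 and psi_j the MA(infinity) weights, this gives
  gamma(k) - sum_i phi_i gamma(k-i) = c_k,
  c_k = sigma^2 * sum_{j=k..q} theta_j psi_{j-k}   (c_k = 0 for k > q),
using gamma(-m) = gamma(m).
Pure AR (q = 0): c_0 = sigma^2 = 1, c_k = 0 for k >= 1.
Equations for k = 0 and k = 1 (AR order 1):
  gamma(0) = phi_1 gamma(1) + c_0
  gamma(1) = phi_1 gamma(0) + c_1
Substituting the second into the first: gamma(0) (1 - phi_1^2) = c_0 + phi_1 c_1, so
  gamma(0) = c_0 / (1 - phi_1^2) = 1 / (1 - (-0.573)^2) = 1 / 0.671671 = 1.488824.
  gamma(1) = phi_1 gamma(0) = (-0.573)(1.488824) = -0.853096.
Therefore gamma(1) = -0.8531 (to 4 decimal places).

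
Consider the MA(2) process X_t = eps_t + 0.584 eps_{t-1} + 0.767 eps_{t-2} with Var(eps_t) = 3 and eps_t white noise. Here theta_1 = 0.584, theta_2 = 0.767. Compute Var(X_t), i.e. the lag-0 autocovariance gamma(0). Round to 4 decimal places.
\gamma(0) = 5.7880

For an MA(q) process X_t = eps_t + sum_i theta_i eps_{t-i} with
Var(eps_t) = sigma^2, the variance is
  gamma(0) = sigma^2 * (1 + sum_i theta_i^2).
  sum_i theta_i^2 = (0.584)^2 + (0.767)^2 = 0.341056 + 0.588289 = 0.929345.
  gamma(0) = 3 * (1 + 0.929345) = 3 * 1.929345 = 5.788035, which rounds to 5.7880.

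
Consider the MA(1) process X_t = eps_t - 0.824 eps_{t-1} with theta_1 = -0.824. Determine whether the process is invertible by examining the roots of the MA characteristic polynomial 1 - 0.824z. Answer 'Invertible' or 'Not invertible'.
\text{Invertible}

The MA(q) characteristic polynomial is P(z) = 1 - 0.824z.
Invertibility requires all roots to lie outside the unit circle, i.e. |z| > 1 for every root.
This is linear in z: 1 + (-0.824) z = 0  =>  z = -1/(-0.824) = 1.213592,  |z| = 1.213592.
Moduli of all roots: 1.2136.
All moduli strictly greater than 1? Yes.
Verdict: Invertible.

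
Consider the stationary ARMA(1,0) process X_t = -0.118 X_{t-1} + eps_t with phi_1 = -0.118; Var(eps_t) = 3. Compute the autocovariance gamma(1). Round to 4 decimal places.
\gamma(1) = -0.3590

Multiply the model equation by X_{t-k} and take expectations. With theta_0 = psi_0 = 1 and psi_j the MA(infinity) weights, this gives
  gamma(k) - sum_i phi_i gamma(k-i) = c_k,
  c_k = sigma^2 * sum_{j=k..q} theta_j psi_{j-k}   (c_k = 0 for k > q),
using gamma(-m) = gamma(m).
Pure AR (q = 0): c_0 = sigma^2 = 3, c_k = 0 for k >= 1.
Equations for k = 0 and k = 1 (AR order 1):
  gamma(0) = phi_1 gamma(1) + c_0
  gamma(1) = phi_1 gamma(0) + c_1
Substituting the second into the first: gamma(0) (1 - phi_1^2) = c_0 + phi_1 c_1, so
  gamma(0) = c_0 / (1 - phi_1^2) = 3 / (1 - (-0.118)^2) = 3 / 0.986076 = 3.042362.
  gamma(1) = phi_1 gamma(0) = (-0.118)(3.042362) = -0.358999.
Therefore gamma(1) = -0.3590 (to 4 decimal places).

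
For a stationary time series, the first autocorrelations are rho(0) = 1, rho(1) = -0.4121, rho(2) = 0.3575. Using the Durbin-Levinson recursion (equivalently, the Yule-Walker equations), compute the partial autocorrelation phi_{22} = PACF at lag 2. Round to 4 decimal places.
\phi_{22} = 0.2261

The PACF at lag k is phi_{kk}, the last component of the solution
to the Yule-Walker system G_k phi = r_k where
  (G_k)_{ij} = rho(|i - j|), (r_k)_i = rho(i), i,j = 1..k.
Equivalently, Durbin-Levinson gives phi_{kk} iteratively:
  phi_{11} = rho(1)
  phi_{kk} = [rho(k) - sum_{j=1..k-1} phi_{k-1,j} rho(k-j)]
            / [1 - sum_{j=1..k-1} phi_{k-1,j} rho(j)],
  phi_{k,j} = phi_{k-1,j} - phi_{kk} phi_{k-1,k-j},  j = 1..k-1.
Step k = 1:
  phi_11 = rho(1) = -0.4121.
Step k = 2:
  phi_22 = [rho(2) - phi_11 rho(1)] / [1 - phi_11 rho(1)] = [0.3575 - (-0.4121)(-0.4121)] / [1 - (-0.4121)(-0.4121)]
         = 0.18767359 / 0.83017359 = 0.2261.
Therefore phi_{22} = 0.2261.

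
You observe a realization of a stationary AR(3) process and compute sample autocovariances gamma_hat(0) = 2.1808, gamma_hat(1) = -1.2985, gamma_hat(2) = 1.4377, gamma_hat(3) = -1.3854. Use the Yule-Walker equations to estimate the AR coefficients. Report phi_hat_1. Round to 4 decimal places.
\hat\phi_{1} = -0.1760

The Yule-Walker equations for an AR(p) process read, in matrix form,
  Gamma_p phi = r_p,   with   (Gamma_p)_{ij} = gamma(|i - j|),
                       (r_p)_i = gamma(i),   i,j = 1..p.
Substitute the sample gammas (Toeplitz matrix and right-hand side of size 3):
  Gamma_p = [[2.1808, -1.2985, 1.4377], [-1.2985, 2.1808, -1.2985], [1.4377, -1.2985, 2.1808]]
  r_p     = [-1.2985, 1.4377, -1.3854]
Written out (R1..R3):
  (R1) 2.1808 phi_1 - 1.2985 phi_2 + 1.4377 phi_3 = -1.2985
  (R2) -1.2985 phi_1 + 2.1808 phi_2 - 1.2985 phi_3 = 1.4377
  (R3) 1.4377 phi_1 - 1.2985 phi_2 + 2.1808 phi_3 = -1.3854
Gaussian elimination:
  R2 <- R2 - (-1.2985/2.1808) R1 = R2 - (-0.595424) R1:  1.407642 phi_2 - 0.442459 phi_3 = 0.664542
  R3 <- R3 - (1.4377/2.1808) R1 = R3 - (0.659253) R1:  -0.442459 phi_2 + 1.232991 phi_3 = -0.529359
  R3 <- R3 - (-0.442459/1.407642) R2 = R3 - (-0.314327) R2:  1.093915 phi_3 = -0.320476
Back-substitution:
  phi_hat_3 = -0.320476 / 1.093915 = -0.292963
  phi_hat_2 = (0.664542 - (-0.442459)(-0.292963)) / 1.407642 = 0.38001
  phi_hat_1 = (-1.2985 - (-1.2985)(0.38001) - (1.4377)(-0.292963)) / 2.1808 = -0.17602
So phi_hat = [-0.1760, 0.3800, -0.2930].
Therefore phi_hat_1 = -0.1760.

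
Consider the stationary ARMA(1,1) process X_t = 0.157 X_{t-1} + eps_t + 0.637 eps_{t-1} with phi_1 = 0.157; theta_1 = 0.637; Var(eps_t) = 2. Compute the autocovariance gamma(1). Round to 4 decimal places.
\gamma(1) = 1.7910

Multiply the model equation by X_{t-k} and take expectations. With theta_0 = psi_0 = 1 and psi_j the MA(infinity) weights, this gives
  gamma(k) - sum_i phi_i gamma(k-i) = c_k,
  c_k = sigma^2 * sum_{j=k..q} theta_j psi_{j-k}   (c_k = 0 for k > q),
using gamma(-m) = gamma(m).
psi-weights needed (psi_j = theta_j + sum_i phi_i psi_{j-i}):
  psi_1 = theta_1 + phi_1 = 0.637 + (0.157) = 0.794
Right-hand sides:
  c_0 = sigma^2 (1 + theta_1 psi_1) = 2 * (1 + (0.637)(0.794)) = 2 * 1.505778 = 3.011556
  c_1 = sigma^2 theta_1 = 2 * (0.637) = 1.274
  c_2 = 0
Equations for k = 0 and k = 1 (AR order 1):
  gamma(0) = phi_1 gamma(1) + c_0
  gamma(1) = phi_1 gamma(0) + c_1
Substituting the second into the first: gamma(0) (1 - phi_1^2) = c_0 + phi_1 c_1, so
  gamma(0) = (c_0 + phi_1 c_1) / (1 - phi_1^2) = (3.011556 + (0.157)(1.274)) / (1 - (0.157)^2) = 3.211574 / 0.975351 = 3.292737.
  gamma(1) = phi_1 gamma(0) + c_1 = (0.157)(3.292737) + (1.274) = 1.79096.
Therefore gamma(1) = 1.7910 (to 4 decimal places).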